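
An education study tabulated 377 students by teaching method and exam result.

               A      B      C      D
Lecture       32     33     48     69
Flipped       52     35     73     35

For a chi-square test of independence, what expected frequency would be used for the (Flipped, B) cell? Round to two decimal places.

Row total (Flipped) = 195; column total (B) = 68; grand total N = 377.
Expected count = (row total × column total) / N = 195 × 68 / 377 = 35.17.

35.17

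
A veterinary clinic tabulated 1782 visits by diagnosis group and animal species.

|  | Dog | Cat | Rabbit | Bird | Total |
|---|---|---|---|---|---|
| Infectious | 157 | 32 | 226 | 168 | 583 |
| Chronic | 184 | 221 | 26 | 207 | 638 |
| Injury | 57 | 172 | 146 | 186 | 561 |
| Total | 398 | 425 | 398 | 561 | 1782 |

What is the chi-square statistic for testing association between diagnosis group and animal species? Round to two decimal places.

Grand total N = 1782.
Expected counts (row total × column total / N):
  Infectious, Dog: 583×398/1782 = 130.210
  Infectious, Cat: 583×425/1782 = 139.043
  Infectious, Rabbit: 583×398/1782 = 130.210
  Infectious, Bird: 583×561/1782 = 183.537
  Chronic, Dog: 638×398/1782 = 142.494
  Chronic, Cat: 638×425/1782 = 152.160
  Chronic, Rabbit: 638×398/1782 = 142.494
  Chronic, Bird: 638×561/1782 = 200.852
  Injury, Dog: 561×398/1782 = 125.296
  Injury, Cat: 561×425/1782 = 133.796
  Injury, Rabbit: 561×398/1782 = 125.296
  Injury, Bird: 561×561/1782 = 176.611
Contributions (O − E)²/E:
  (157 − 130.210)²/130.210 = 5.5119
  (32 − 139.043)²/139.043 = 82.4076
  (226 − 130.210)²/130.210 = 70.4687
  (168 − 183.537)²/183.537 = 1.3153
  (184 − 142.494)²/142.494 = 12.0900
  (221 − 152.160)²/152.160 = 31.1445
  (26 − 142.494)²/142.494 = 95.2381
  (207 − 200.852)²/200.852 = 0.1882
  (57 − 125.296)²/125.296 = 37.2266
  (172 − 133.796)²/133.796 = 10.9087
  (146 − 125.296)²/125.296 = 3.4211
  (186 − 176.611)²/176.611 = 0.4991
χ² = 5.5119 + 82.4076 + 70.4687 + 1.3153 + 12.0900 + 31.1445 + 95.2381 + 0.1882 + 37.2266 + 10.9087 + 3.4211 + 0.4991 = 350.42

350.42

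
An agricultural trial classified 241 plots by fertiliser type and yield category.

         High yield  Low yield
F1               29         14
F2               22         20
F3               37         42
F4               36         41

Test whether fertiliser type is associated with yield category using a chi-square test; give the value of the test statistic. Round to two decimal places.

5.77

Row totals: 43, 42, 79, 77. Column totals: 124, 117. Grand total N = 241.
Expected counts (row total × column total / N):
  F1, High yield: 43×124/241 = 22.124
  F1, Low yield: 43×117/241 = 20.876
  F2, High yield: 42×124/241 = 21.610
  F2, Low yield: 42×117/241 = 20.390
  F3, High yield: 79×124/241 = 40.647
  F3, Low yield: 79×117/241 = 38.353
  F4, High yield: 77×124/241 = 39.618
  F4, Low yield: 77×117/241 = 37.382
Contributions (O − E)²/E:
  (29 − 22.124)²/22.124 = 2.1370
  (14 − 20.876)²/20.876 = 2.2648
  (22 − 21.610)²/21.610 = 0.0070
  (20 − 20.390)²/20.390 = 0.0075
  (37 − 40.647)²/40.647 = 0.3272
  (42 − 38.353)²/38.353 = 0.3468
  (36 − 39.618)²/39.618 = 0.3304
  (41 − 37.382)²/37.382 = 0.3502
χ² = 2.1370 + 2.2648 + 0.0070 + 0.0075 + 0.3272 + 0.3468 + 0.3304 + 0.3502 = 5.77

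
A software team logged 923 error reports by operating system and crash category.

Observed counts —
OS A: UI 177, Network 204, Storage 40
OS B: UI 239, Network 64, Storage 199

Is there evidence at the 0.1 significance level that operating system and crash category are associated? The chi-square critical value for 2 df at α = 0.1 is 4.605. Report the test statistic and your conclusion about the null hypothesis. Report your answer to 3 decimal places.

182.450; reject H₀

Row totals: 421, 502. Column totals: 416, 268, 239. Grand total N = 923.
Expected counts (row total × column total / N):
  OS A, UI: 421×416/923 = 189.7465
  OS A, Network: 421×268/923 = 122.2405
  OS A, Storage: 421×239/923 = 109.0130
  OS B, UI: 502×416/923 = 226.2535
  OS B, Network: 502×268/923 = 145.7595
  OS B, Storage: 502×239/923 = 129.9870
Contributions (O − E)²/E:
  (177 − 189.7465)²/189.7465 = 0.8563
  (204 − 122.2405)²/122.2405 = 54.6841
  (40 − 109.0130)²/109.0130 = 43.6901
  (239 − 226.2535)²/226.2535 = 0.7181
  (64 − 145.7595)²/145.7595 = 45.8606
  (199 − 129.9870)²/129.9870 = 36.6405
χ² = 0.8563 + 54.6841 + 43.6901 + 0.7181 + 45.8606 + 36.6405 = 182.450
df = (2−1)(3−1) = 2. Since 182.450 > 4.605, reject the null hypothesis of independence at α = 0.1.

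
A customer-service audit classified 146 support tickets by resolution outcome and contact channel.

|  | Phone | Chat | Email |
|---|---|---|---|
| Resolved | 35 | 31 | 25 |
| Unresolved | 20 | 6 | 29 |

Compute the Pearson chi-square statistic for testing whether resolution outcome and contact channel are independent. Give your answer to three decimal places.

13.205

Row totals: 91, 55. Column totals: 55, 37, 54. Grand total N = 146.
Expected counts (row total × column total / N):
  Resolved, Phone: 91×55/146 = 34.2808
  Resolved, Chat: 91×37/146 = 23.0616
  Resolved, Email: 91×54/146 = 33.6575
  Unresolved, Phone: 55×55/146 = 20.7192
  Unresolved, Chat: 55×37/146 = 13.9384
  Unresolved, Email: 55×54/146 = 20.3425
Contributions (O − E)²/E:
  (35 − 34.2808)²/34.2808 = 0.0151
  (31 − 23.0616)²/23.0616 = 2.7326
  (25 − 33.6575)²/33.6575 = 2.2269
  (20 − 20.7192)²/20.7192 = 0.0250
  (6 − 13.9384)²/13.9384 = 4.5212
  (29 − 20.3425)²/20.3425 = 3.6845
χ² = 0.0151 + 2.7326 + 2.2269 + 0.0250 + 4.5212 + 3.6845 = 13.205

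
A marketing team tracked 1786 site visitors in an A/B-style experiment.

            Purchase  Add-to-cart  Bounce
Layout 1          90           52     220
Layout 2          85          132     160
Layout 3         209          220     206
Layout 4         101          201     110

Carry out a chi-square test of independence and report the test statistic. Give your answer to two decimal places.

148.63

Row totals: 362, 377, 635, 412. Column totals: 485, 605, 696. Grand total N = 1786.
Expected counts (row total × column total / N):
  Layout 1, Purchase: 362×485/1786 = 98.3035
  Layout 1, Add-to-cart: 362×605/1786 = 122.6260
  Layout 1, Bounce: 362×696/1786 = 141.0705
  Layout 2, Purchase: 377×485/1786 = 102.3768
  Layout 2, Add-to-cart: 377×605/1786 = 127.7072
  Layout 2, Bounce: 377×696/1786 = 146.9160
  Layout 3, Purchase: 635×485/1786 = 172.4384
  Layout 3, Add-to-cart: 635×605/1786 = 215.1036
  Layout 3, Bounce: 635×696/1786 = 247.4580
  Layout 4, Purchase: 412×485/1786 = 111.8813
  Layout 4, Add-to-cart: 412×605/1786 = 139.5633
  Layout 4, Bounce: 412×696/1786 = 160.5554
Contributions (O − E)²/E:
  (90 − 98.3035)²/98.3035 = 0.7014
  (52 − 122.6260)²/122.6260 = 40.6768
  (220 − 141.0705)²/141.0705 = 44.1614
  (85 − 102.3768)²/102.3768 = 2.9494
  (132 − 127.7072)²/127.7072 = 0.1443
  (160 − 146.9160)²/146.9160 = 1.1652
  (209 − 172.4384)²/172.4384 = 7.7520
  (220 − 215.1036)²/215.1036 = 0.1115
  (206 − 247.4580)²/247.4580 = 6.9457
  (101 − 111.8813)²/111.8813 = 1.0583
  (201 − 139.5633)²/139.5633 = 27.0448
  (110 − 160.5554)²/160.5554 = 15.9188
χ² = 0.7014 + 40.6768 + 44.1614 + 2.9494 + 0.1443 + 1.1652 + 7.7520 + 0.1115 + 6.9457 + 1.0583 + 27.0448 + 15.9188 = 148.63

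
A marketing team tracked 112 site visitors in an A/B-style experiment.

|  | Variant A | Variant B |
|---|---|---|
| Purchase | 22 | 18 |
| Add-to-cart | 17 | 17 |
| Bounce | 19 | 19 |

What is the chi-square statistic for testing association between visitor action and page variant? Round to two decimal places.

Row totals: 40, 34, 38. Column totals: 58, 54. Grand total N = 112.
Expected counts (row total × column total / N):
  Purchase, Variant A: 40×58/112 = 20.714
  Purchase, Variant B: 40×54/112 = 19.286
  Add-to-cart, Variant A: 34×58/112 = 17.607
  Add-to-cart, Variant B: 34×54/112 = 16.393
  Bounce, Variant A: 38×58/112 = 19.679
  Bounce, Variant B: 38×54/112 = 18.321
Contributions (O − E)²/E:
  (22 − 20.714)²/20.714 = 0.0798
  (18 − 19.286)²/19.286 = 0.0858
  (17 − 17.607)²/17.607 = 0.0209
  (17 − 16.393)²/16.393 = 0.0225
  (19 − 19.679)²/19.679 = 0.0234
  (19 − 18.321)²/18.321 = 0.0252
χ² = 0.0798 + 0.0858 + 0.0209 + 0.0225 + 0.0234 + 0.0252 = 0.26

0.26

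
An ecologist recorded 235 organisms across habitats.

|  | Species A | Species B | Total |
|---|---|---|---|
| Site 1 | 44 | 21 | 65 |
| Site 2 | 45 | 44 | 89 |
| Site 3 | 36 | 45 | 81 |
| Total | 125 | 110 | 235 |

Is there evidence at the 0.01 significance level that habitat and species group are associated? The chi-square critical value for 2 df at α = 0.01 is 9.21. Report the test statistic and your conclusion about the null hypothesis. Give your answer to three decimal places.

8.226; fail to reject H₀

Grand total N = 235.
Expected counts (row total × column total / N):
  Site 1, Species A: 65×125/235 = 34.5745
  Site 1, Species B: 65×110/235 = 30.4255
  Site 2, Species A: 89×125/235 = 47.3404
  Site 2, Species B: 89×110/235 = 41.6596
  Site 3, Species A: 81×125/235 = 43.0851
  Site 3, Species B: 81×110/235 = 37.9149
Contributions (O − E)²/E:
  (44 − 34.5745)²/34.5745 = 2.5695
  (21 − 30.4255)²/30.4255 = 2.9199
  (45 − 47.3404)²/47.3404 = 0.1157
  (44 − 41.6596)²/41.6596 = 0.1315
  (36 − 43.0851)²/43.0851 = 1.1651
  (45 − 37.9149)²/37.9149 = 1.3240
χ² = 2.5695 + 2.9199 + 0.1157 + 0.1315 + 1.1651 + 1.3240 = 8.226
df = (3−1)(2−1) = 2. Since 8.226 < 9.21, fail to reject the null hypothesis of independence at α = 0.01.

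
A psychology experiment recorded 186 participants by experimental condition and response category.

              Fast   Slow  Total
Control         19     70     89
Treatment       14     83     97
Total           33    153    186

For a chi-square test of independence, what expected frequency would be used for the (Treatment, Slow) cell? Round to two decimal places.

79.79

Row total (Treatment) = 97; column total (Slow) = 153; grand total N = 186.
Expected count = (row total × column total) / N = 97 × 153 / 186 = 79.79.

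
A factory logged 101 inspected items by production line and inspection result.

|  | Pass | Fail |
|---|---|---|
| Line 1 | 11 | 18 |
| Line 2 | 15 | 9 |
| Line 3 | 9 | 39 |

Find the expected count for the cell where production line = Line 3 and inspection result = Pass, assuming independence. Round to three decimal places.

16.634

Row total (Line 3) = 48; column total (Pass) = 35; grand total N = 101.
Expected count = (row total × column total) / N = 48 × 35 / 101 = 16.634.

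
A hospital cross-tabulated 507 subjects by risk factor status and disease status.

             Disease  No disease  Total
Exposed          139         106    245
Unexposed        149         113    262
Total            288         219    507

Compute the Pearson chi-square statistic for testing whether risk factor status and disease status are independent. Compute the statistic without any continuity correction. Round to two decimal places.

Grand total N = 507.
Expected counts (row total × column total / N):
  Exposed, Disease: 245×288/507 = 139.172
  Exposed, No disease: 245×219/507 = 105.828
  Unexposed, Disease: 262×288/507 = 148.828
  Unexposed, No disease: 262×219/507 = 113.172
Contributions (O − E)²/E:
  (139 − 139.172)²/139.172 = 0.0002
  (106 − 105.828)²/105.828 = 0.0003
  (149 − 148.828)²/148.828 = 0.0002
  (113 − 113.172)²/113.172 = 0.0003
χ² = 0.0002 + 0.0003 + 0.0002 + 0.0003 = 0.00

0.00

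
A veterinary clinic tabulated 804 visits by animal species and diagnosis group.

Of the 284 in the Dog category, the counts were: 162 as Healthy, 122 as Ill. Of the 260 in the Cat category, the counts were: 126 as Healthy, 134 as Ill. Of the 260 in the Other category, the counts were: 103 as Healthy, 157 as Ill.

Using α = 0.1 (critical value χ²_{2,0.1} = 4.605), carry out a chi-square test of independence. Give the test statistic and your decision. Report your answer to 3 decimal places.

16.506; reject H₀

Row totals: 284, 260, 260. Column totals: 391, 413. Grand total N = 804.
Expected counts (row total × column total / N):
  Dog, Healthy: 284×391/804 = 138.1144
  Dog, Ill: 284×413/804 = 145.8856
  Cat, Healthy: 260×391/804 = 126.4428
  Cat, Ill: 260×413/804 = 133.5572
  Other, Healthy: 260×391/804 = 126.4428
  Other, Ill: 260×413/804 = 133.5572
Contributions (O − E)²/E:
  (162 − 138.1144)²/138.1144 = 4.1308
  (122 − 145.8856)²/145.8856 = 3.9107
  (126 − 126.4428)²/126.4428 = 0.0016
  (134 − 133.5572)²/133.5572 = 0.0015
  (103 − 126.4428)²/126.4428 = 4.3464
  (157 − 133.5572)²/133.5572 = 4.1148
χ² = 4.1308 + 3.9107 + 0.0016 + 0.0015 + 4.3464 + 4.1148 = 16.506
df = (3−1)(2−1) = 2. Since 16.506 > 4.605, reject the null hypothesis of independence at α = 0.1.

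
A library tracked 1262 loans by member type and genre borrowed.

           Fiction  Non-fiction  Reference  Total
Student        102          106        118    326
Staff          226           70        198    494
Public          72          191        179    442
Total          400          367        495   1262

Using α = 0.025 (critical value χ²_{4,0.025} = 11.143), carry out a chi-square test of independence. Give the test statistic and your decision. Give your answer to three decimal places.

Grand total N = 1262.
Expected counts (row total × column total / N):
  Student, Fiction: 326×400/1262 = 103.3281
  Student, Non-fiction: 326×367/1262 = 94.8035
  Student, Reference: 326×495/1262 = 127.8685
  Staff, Fiction: 494×400/1262 = 156.5769
  Staff, Non-fiction: 494×367/1262 = 143.6593
  Staff, Reference: 494×495/1262 = 193.7639
  Public, Fiction: 442×400/1262 = 140.0951
  Public, Non-fiction: 442×367/1262 = 128.5372
  Public, Reference: 442×495/1262 = 173.3677
Contributions (O − E)²/E:
  (102 − 103.3281)²/103.3281 = 0.0171
  (106 − 94.8035)²/94.8035 = 1.3223
  (118 − 127.8685)²/127.8685 = 0.7616
  (226 − 156.5769)²/156.5769 = 30.7808
  (70 − 143.6593)²/143.6593 = 37.7678
  (198 − 193.7639)²/193.7639 = 0.0926
  (72 − 140.0951)²/140.0951 = 33.0985
  (191 − 128.5372)²/128.5372 = 30.3539
  (179 − 173.3677)²/173.3677 = 0.1830
χ² = 0.0171 + 1.3223 + 0.7616 + 30.7808 + 37.7678 + 0.0926 + 33.0985 + 30.3539 + 0.1830 = 134.378
df = (3−1)(3−1) = 4. Since 134.378 > 11.143, reject the null hypothesis of independence at α = 0.025.

134.378; reject H₀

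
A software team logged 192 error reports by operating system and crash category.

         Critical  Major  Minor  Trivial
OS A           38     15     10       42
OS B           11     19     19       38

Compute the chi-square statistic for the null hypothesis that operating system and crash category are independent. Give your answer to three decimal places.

16.801

Row totals: 105, 87. Column totals: 49, 34, 29, 80. Grand total N = 192.
Expected counts (row total × column total / N):
  OS A, Critical: 105×49/192 = 26.7969
  OS A, Major: 105×34/192 = 18.5938
  OS A, Minor: 105×29/192 = 15.8594
  OS A, Trivial: 105×80/192 = 43.7500
  OS B, Critical: 87×49/192 = 22.2031
  OS B, Major: 87×34/192 = 15.4062
  OS B, Minor: 87×29/192 = 13.1406
  OS B, Trivial: 87×80/192 = 36.2500
Contributions (O − E)²/E:
  (38 − 26.7969)²/26.7969 = 4.6837
  (15 − 18.5938)²/18.5938 = 0.6946
  (10 − 15.8594)²/15.8594 = 2.1648
  (42 − 43.7500)²/43.7500 = 0.0700
  (11 − 22.2031)²/22.2031 = 5.6528
  (19 − 15.4062)²/15.4062 = 0.8383
  (19 − 13.1406)²/13.1406 = 2.6127
  (38 − 36.2500)²/36.2500 = 0.0845
χ² = 4.6837 + 0.6946 + 2.1648 + 0.0700 + 5.6528 + 0.8383 + 2.6127 + 0.0845 = 16.801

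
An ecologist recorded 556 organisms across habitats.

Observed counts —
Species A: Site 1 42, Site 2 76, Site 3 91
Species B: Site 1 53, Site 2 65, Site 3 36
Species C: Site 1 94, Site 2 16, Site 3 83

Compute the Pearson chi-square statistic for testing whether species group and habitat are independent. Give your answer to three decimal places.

78.589

Row totals: 209, 154, 193. Column totals: 189, 157, 210. Grand total N = 556.
Expected counts (row total × column total / N):
  Species A, Site 1: 209×189/556 = 71.0450
  Species A, Site 2: 209×157/556 = 59.0162
  Species A, Site 3: 209×210/556 = 78.9388
  Species B, Site 1: 154×189/556 = 52.3489
  Species B, Site 2: 154×157/556 = 43.4856
  Species B, Site 3: 154×210/556 = 58.1655
  Species C, Site 1: 193×189/556 = 65.6061
  Species C, Site 2: 193×157/556 = 54.4982
  Species C, Site 3: 193×210/556 = 72.8957
Contributions (O − E)²/E:
  (42 − 71.0450)²/71.0450 = 11.8743
  (76 − 59.0162)²/59.0162 = 4.8876
  (91 − 78.9388)²/78.9388 = 1.8429
  (53 − 52.3489)²/52.3489 = 0.0081
  (65 − 43.4856)²/43.4856 = 10.6442
  (36 − 58.1655)²/58.1655 = 8.4467
  (94 − 65.6061)²/65.6061 = 12.2887
  (16 − 54.4982)²/54.4982 = 27.1956
  (83 − 72.8957)²/72.8957 = 1.4006
χ² = 11.8743 + 4.8876 + 1.8429 + 0.0081 + 10.6442 + 8.4467 + 12.2887 + 27.1956 + 1.4006 = 78.589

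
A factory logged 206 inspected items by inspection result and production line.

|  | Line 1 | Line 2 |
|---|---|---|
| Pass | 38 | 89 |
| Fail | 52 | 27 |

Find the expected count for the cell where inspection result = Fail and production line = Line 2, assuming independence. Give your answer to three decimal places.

44.485

Row total (Fail) = 79; column total (Line 2) = 116; grand total N = 206.
Expected count = (row total × column total) / N = 79 × 116 / 206 = 44.485.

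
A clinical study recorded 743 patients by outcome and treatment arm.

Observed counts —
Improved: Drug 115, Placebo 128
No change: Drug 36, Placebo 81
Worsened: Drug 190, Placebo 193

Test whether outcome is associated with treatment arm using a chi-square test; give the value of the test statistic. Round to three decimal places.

13.107

Row totals: 243, 117, 383. Column totals: 341, 402. Grand total N = 743.
Expected counts (row total × column total / N):
  Improved, Drug: 243×341/743 = 111.52490
  Improved, Placebo: 243×402/743 = 131.47510
  No change, Drug: 117×341/743 = 53.69717
  No change, Placebo: 117×402/743 = 63.30283
  Worsened, Drug: 383×341/743 = 175.77793
  Worsened, Placebo: 383×402/743 = 207.22207
Contributions (O − E)²/E:
  (115 − 111.52490)²/111.52490 = 0.1083
  (128 − 131.47510)²/131.47510 = 0.0919
  (36 − 53.69717)²/53.69717 = 5.8325
  (81 − 63.30283)²/63.30283 = 4.9475
  (190 − 175.77793)²/175.77793 = 1.1507
  (193 − 207.22207)²/207.22207 = 0.9761
χ² = 0.1083 + 0.0919 + 5.8325 + 4.9475 + 1.1507 + 0.9761 = 13.107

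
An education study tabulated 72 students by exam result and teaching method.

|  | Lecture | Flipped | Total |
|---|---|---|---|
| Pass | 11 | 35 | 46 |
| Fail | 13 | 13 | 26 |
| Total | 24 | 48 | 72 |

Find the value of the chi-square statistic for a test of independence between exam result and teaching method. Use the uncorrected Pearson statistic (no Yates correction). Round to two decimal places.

Grand total N = 72.
Expected counts (row total × column total / N):
  Pass, Lecture: 46×24/72 = 15.333
  Pass, Flipped: 46×48/72 = 30.667
  Fail, Lecture: 26×24/72 = 8.667
  Fail, Flipped: 26×48/72 = 17.333
Contributions (O − E)²/E:
  (11 − 15.333)²/15.333 = 1.2245
  (35 − 30.667)²/30.667 = 0.6122
  (13 − 8.667)²/8.667 = 2.1663
  (13 − 17.333)²/17.333 = 1.0832
χ² = 1.2245 + 0.6122 + 2.1663 + 1.0832 = 5.09

5.09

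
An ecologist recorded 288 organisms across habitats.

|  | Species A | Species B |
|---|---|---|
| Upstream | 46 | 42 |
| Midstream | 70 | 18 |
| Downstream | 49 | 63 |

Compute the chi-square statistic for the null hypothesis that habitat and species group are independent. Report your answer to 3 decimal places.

Row totals: 88, 88, 112. Column totals: 165, 123. Grand total N = 288.
Expected counts (row total × column total / N):
  Upstream, Species A: 88×165/288 = 50.4167
  Upstream, Species B: 88×123/288 = 37.5833
  Midstream, Species A: 88×165/288 = 50.4167
  Midstream, Species B: 88×123/288 = 37.5833
  Downstream, Species A: 112×165/288 = 64.1667
  Downstream, Species B: 112×123/288 = 47.8333
Contributions (O − E)²/E:
  (46 − 50.4167)²/50.4167 = 0.3869
  (42 − 37.5833)²/37.5833 = 0.5190
  (70 − 50.4167)²/50.4167 = 7.6067
  (18 − 37.5833)²/37.5833 = 10.2042
  (49 − 64.1667)²/64.1667 = 3.5849
  (63 − 47.8333)²/47.8333 = 4.8090
χ² = 0.3869 + 0.5190 + 7.6067 + 10.2042 + 3.5849 + 4.8090 = 27.111

27.111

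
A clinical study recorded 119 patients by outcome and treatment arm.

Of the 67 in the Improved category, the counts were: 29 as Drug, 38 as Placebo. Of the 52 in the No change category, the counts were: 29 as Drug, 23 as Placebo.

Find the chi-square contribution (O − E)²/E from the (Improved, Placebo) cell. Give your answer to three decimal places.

Row total (Improved) = 67; column total (Placebo) = 61; N = 119.
Expected count E = 67 × 61 / 119 = 34.3445.
Contribution = (O − E)²/E = (38 − 34.3445)² / 34.3445 = 0.389.

0.389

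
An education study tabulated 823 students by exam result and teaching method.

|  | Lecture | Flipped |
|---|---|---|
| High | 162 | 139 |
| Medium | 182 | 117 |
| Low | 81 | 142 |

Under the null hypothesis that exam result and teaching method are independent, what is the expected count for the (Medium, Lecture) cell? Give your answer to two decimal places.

154.40

Row total (Medium) = 299; column total (Lecture) = 425; grand total N = 823.
Expected count = (row total × column total) / N = 299 × 425 / 823 = 154.40.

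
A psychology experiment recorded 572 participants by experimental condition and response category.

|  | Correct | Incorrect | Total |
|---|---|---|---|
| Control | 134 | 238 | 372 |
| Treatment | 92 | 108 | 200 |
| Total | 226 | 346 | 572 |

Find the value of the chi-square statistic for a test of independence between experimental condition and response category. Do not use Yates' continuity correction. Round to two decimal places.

Grand total N = 572.
Expected counts (row total × column total / N):
  Control, Correct: 372×226/572 = 146.979
  Control, Incorrect: 372×346/572 = 225.021
  Treatment, Correct: 200×226/572 = 79.021
  Treatment, Incorrect: 200×346/572 = 120.979
Contributions (O − E)²/E:
  (134 − 146.979)²/146.979 = 1.1461
  (238 − 225.021)²/225.021 = 0.7486
  (92 − 79.021)²/79.021 = 2.1318
  (108 − 120.979)²/120.979 = 1.3924
χ² = 1.1461 + 0.7486 + 2.1318 + 1.3924 = 5.42

5.42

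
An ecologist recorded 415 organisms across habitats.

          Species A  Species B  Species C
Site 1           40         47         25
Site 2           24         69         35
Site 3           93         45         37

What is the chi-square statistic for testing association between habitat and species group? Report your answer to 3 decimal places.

Row totals: 112, 128, 175. Column totals: 157, 161, 97. Grand total N = 415.
Expected counts (row total × column total / N):
  Site 1, Species A: 112×157/415 = 42.3711
  Site 1, Species B: 112×161/415 = 43.4506
  Site 1, Species C: 112×97/415 = 26.1783
  Site 2, Species A: 128×157/415 = 48.4241
  Site 2, Species B: 128×161/415 = 49.6578
  Site 2, Species C: 128×97/415 = 29.9181
  Site 3, Species A: 175×157/415 = 66.2048
  Site 3, Species B: 175×161/415 = 67.8916
  Site 3, Species C: 175×97/415 = 40.9036
Contributions (O − E)²/E:
  (40 − 42.3711)²/42.3711 = 0.1327
  (47 − 43.4506)²/43.4506 = 0.2899
  (25 − 26.1783)²/26.1783 = 0.0530
  (24 − 48.4241)²/48.4241 = 12.3190
  (69 − 49.6578)²/49.6578 = 7.5340
  (35 − 29.9181)²/29.9181 = 0.8632
  (93 − 66.2048)²/66.2048 = 10.8449
  (45 − 67.8916)²/67.8916 = 7.7186
  (37 − 40.9036)²/40.9036 = 0.3725
χ² = 0.1327 + 0.2899 + 0.0530 + 12.3190 + 7.5340 + 0.8632 + 10.8449 + 7.7186 + 0.3725 = 40.128

40.128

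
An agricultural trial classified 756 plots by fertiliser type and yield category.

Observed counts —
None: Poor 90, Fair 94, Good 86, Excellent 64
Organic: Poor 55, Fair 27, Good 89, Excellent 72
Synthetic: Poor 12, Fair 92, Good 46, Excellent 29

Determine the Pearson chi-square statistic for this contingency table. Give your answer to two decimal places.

100.12

Row totals: 334, 243, 179. Column totals: 157, 213, 221, 165. Grand total N = 756.
Expected counts (row total × column total / N):
  None, Poor: 334×157/756 = 69.3624
  None, Fair: 334×213/756 = 94.1032
  None, Good: 334×221/756 = 97.6376
  None, Excellent: 334×165/756 = 72.8968
  Organic, Poor: 243×157/756 = 50.4643
  Organic, Fair: 243×213/756 = 68.4643
  Organic, Good: 243×221/756 = 71.0357
  Organic, Excellent: 243×165/756 = 53.0357
  Synthetic, Poor: 179×157/756 = 37.1733
  Synthetic, Fair: 179×213/756 = 50.4325
  Synthetic, Good: 179×221/756 = 52.3267
  Synthetic, Excellent: 179×165/756 = 39.0675
Contributions (O − E)²/E:
  (90 − 69.3624)²/69.3624 = 6.1404
  (94 − 94.1032)²/94.1032 = 0.0001
  (86 − 97.6376)²/97.6376 = 1.3871
  (64 − 72.8968)²/72.8968 = 1.0858
  (55 − 50.4643)²/50.4643 = 0.4077
  (27 − 68.4643)²/68.4643 = 25.1122
  (89 − 71.0357)²/71.0357 = 4.5430
  (72 − 53.0357)²/53.0357 = 6.7812
  (12 − 37.1733)²/37.1733 = 17.0470
  (92 − 50.4325)²/50.4325 = 34.2608
  (46 − 52.3267)²/52.3267 = 0.7649
  (29 − 39.0675)²/39.0675 = 2.5943
χ² = 6.1404 + 0.0001 + 1.3871 + 1.0858 + 0.4077 + 25.1122 + 4.5430 + 6.7812 + 17.0470 + 34.2608 + 0.7649 + 2.5943 = 100.12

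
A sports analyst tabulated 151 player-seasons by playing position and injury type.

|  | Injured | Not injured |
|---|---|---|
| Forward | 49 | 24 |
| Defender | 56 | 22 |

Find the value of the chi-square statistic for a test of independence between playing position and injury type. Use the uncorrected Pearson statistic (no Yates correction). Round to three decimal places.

Row totals: 73, 78. Column totals: 105, 46. Grand total N = 151.
Expected counts (row total × column total / N):
  Forward, Injured: 73×105/151 = 50.7616
  Forward, Not injured: 73×46/151 = 22.2384
  Defender, Injured: 78×105/151 = 54.2384
  Defender, Not injured: 78×46/151 = 23.7616
Contributions (O − E)²/E:
  (49 − 50.7616)²/50.7616 = 0.0611
  (24 − 22.2384)²/22.2384 = 0.1395
  (56 − 54.2384)²/54.2384 = 0.0572
  (22 − 23.7616)²/23.7616 = 0.1306
χ² = 0.0611 + 0.1395 + 0.0572 + 0.1306 = 0.388

0.388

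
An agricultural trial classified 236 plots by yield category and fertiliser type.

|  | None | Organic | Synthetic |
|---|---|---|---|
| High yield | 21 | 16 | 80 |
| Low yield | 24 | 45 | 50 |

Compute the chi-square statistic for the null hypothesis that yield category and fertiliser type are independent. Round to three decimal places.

Row totals: 117, 119. Column totals: 45, 61, 130. Grand total N = 236.
Expected counts (row total × column total / N):
  High yield, None: 117×45/236 = 22.30932
  High yield, Organic: 117×61/236 = 30.24153
  High yield, Synthetic: 117×130/236 = 64.44915
  Low yield, None: 119×45/236 = 22.69068
  Low yield, Organic: 119×61/236 = 30.75847
  Low yield, Synthetic: 119×130/236 = 65.55085
Contributions (O − E)²/E:
  (21 − 22.30932)²/22.30932 = 0.0768
  (16 − 30.24153)²/30.24153 = 6.7067
  (80 − 64.44915)²/64.44915 = 3.7522
  (24 − 22.69068)²/22.69068 = 0.0756
  (45 − 30.75847)²/30.75847 = 6.5940
  (50 − 65.55085)²/65.55085 = 3.6892
χ² = 0.0768 + 6.7067 + 3.7522 + 0.0756 + 6.5940 + 3.6892 = 20.895

20.895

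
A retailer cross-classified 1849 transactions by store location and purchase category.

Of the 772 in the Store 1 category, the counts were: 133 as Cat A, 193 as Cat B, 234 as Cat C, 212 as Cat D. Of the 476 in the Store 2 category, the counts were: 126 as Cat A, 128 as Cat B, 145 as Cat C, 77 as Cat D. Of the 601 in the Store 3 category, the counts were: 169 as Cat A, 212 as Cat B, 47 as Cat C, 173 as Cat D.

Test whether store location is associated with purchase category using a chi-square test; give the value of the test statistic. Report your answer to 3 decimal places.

Row totals: 772, 476, 601. Column totals: 428, 533, 426, 462. Grand total N = 1849.
Expected counts (row total × column total / N):
  Store 1, Cat A: 772×428/1849 = 178.6998
  Store 1, Cat B: 772×533/1849 = 222.5398
  Store 1, Cat C: 772×426/1849 = 177.8648
  Store 1, Cat D: 772×462/1849 = 192.8956
  Store 2, Cat A: 476×428/1849 = 110.1828
  Store 2, Cat B: 476×533/1849 = 137.2136
  Store 2, Cat C: 476×426/1849 = 109.6679
  Store 2, Cat D: 476×462/1849 = 118.9356
  Store 3, Cat A: 601×428/1849 = 139.1174
  Store 3, Cat B: 601×533/1849 = 173.2466
  Store 3, Cat C: 601×426/1849 = 138.4673
  Store 3, Cat D: 601×462/1849 = 150.1687
Contributions (O − E)²/E:
  (133 − 178.6998)²/178.6998 = 11.6870
  (193 − 222.5398)²/222.5398 = 3.9211
  (234 − 177.8648)²/177.8648 = 17.7166
  (212 − 192.8956)²/192.8956 = 1.8921
  (126 − 110.1828)²/110.1828 = 2.2706
  (128 − 137.2136)²/137.2136 = 0.6187
  (145 − 109.6679)²/109.6679 = 11.3831
  (77 − 118.9356)²/118.9356 = 14.7861
  (169 − 139.1174)²/139.1174 = 6.4188
  (212 − 173.2466)²/173.2466 = 8.6687
  (47 − 138.4673)²/138.4673 = 60.4205
  (173 − 150.1687)²/150.1687 = 3.4712
χ² = 11.6870 + 3.9211 + 17.7166 + 1.8921 + 2.2706 + 0.6187 + 11.3831 + 14.7861 + 6.4188 + 8.6687 + 60.4205 + 3.4712 = 143.255

143.255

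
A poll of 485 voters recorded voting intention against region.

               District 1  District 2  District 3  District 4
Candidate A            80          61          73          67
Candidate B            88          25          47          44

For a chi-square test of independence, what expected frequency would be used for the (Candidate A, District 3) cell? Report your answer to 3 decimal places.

69.526

Row total (Candidate A) = 281; column total (District 3) = 120; grand total N = 485.
Expected count = (row total × column total) / N = 281 × 120 / 485 = 69.526.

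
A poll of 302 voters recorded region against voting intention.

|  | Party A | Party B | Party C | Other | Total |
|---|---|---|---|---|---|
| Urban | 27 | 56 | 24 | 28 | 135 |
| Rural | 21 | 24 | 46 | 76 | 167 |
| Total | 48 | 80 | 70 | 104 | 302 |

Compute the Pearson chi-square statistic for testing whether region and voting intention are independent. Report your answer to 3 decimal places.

39.673

Grand total N = 302.
Expected counts (row total × column total / N):
  Urban, Party A: 135×48/302 = 21.4570
  Urban, Party B: 135×80/302 = 35.7616
  Urban, Party C: 135×70/302 = 31.2914
  Urban, Other: 135×104/302 = 46.4901
  Rural, Party A: 167×48/302 = 26.5430
  Rural, Party B: 167×80/302 = 44.2384
  Rural, Party C: 167×70/302 = 38.7086
  Rural, Other: 167×104/302 = 57.5099
Contributions (O − E)²/E:
  (27 − 21.4570)²/21.4570 = 1.4319
  (56 − 35.7616)²/35.7616 = 11.4534
  (24 − 31.2914)²/31.2914 = 1.6990
  (28 − 46.4901)²/46.4901 = 7.3539
  (21 − 26.5430)²/26.5430 = 1.1575
  (24 − 44.2384)²/44.2384 = 9.2588
  (46 − 38.7086)²/38.7086 = 1.3735
  (76 − 57.5099)²/57.5099 = 5.9448
χ² = 1.4319 + 11.4534 + 1.6990 + 7.3539 + 1.1575 + 9.2588 + 1.3735 + 5.9448 = 39.673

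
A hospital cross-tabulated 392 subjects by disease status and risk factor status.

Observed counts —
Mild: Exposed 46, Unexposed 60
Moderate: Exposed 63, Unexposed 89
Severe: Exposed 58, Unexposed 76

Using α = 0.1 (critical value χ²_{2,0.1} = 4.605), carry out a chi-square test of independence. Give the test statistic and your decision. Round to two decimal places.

Row totals: 106, 152, 134. Column totals: 167, 225. Grand total N = 392.
Expected counts (row total × column total / N):
  Mild, Exposed: 106×167/392 = 45.158
  Mild, Unexposed: 106×225/392 = 60.842
  Moderate, Exposed: 152×167/392 = 64.755
  Moderate, Unexposed: 152×225/392 = 87.245
  Severe, Exposed: 134×167/392 = 57.087
  Severe, Unexposed: 134×225/392 = 76.913
Contributions (O − E)²/E:
  (46 − 45.158)²/45.158 = 0.0157
  (60 − 60.842)²/60.842 = 0.0117
  (63 − 64.755)²/64.755 = 0.0476
  (89 − 87.245)²/87.245 = 0.0353
  (58 − 57.087)²/57.087 = 0.0146
  (76 − 76.913)²/76.913 = 0.0108
χ² = 0.0157 + 0.0117 + 0.0476 + 0.0353 + 0.0146 + 0.0108 = 0.14
df = (3−1)(2−1) = 2. Since 0.14 < 4.605, fail to reject the null hypothesis of independence at α = 0.1.

0.14; fail to reject H₀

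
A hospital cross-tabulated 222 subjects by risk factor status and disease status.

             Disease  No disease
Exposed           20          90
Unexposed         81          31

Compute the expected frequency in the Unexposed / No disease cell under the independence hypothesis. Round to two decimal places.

61.05

Row total (Unexposed) = 112; column total (No disease) = 121; grand total N = 222.
Expected count = (row total × column total) / N = 112 × 121 / 222 = 61.05.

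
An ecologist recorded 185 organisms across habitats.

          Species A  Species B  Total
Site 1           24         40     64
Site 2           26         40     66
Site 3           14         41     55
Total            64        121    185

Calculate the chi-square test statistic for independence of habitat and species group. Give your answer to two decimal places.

Grand total N = 185.
Expected counts (row total × column total / N):
  Site 1, Species A: 64×64/185 = 22.141
  Site 1, Species B: 64×121/185 = 41.859
  Site 2, Species A: 66×64/185 = 22.832
  Site 2, Species B: 66×121/185 = 43.168
  Site 3, Species A: 55×64/185 = 19.027
  Site 3, Species B: 55×121/185 = 35.973
Contributions (O − E)²/E:
  (24 − 22.141)²/22.141 = 0.1561
  (40 − 41.859)²/41.859 = 0.0826
  (26 − 22.832)²/22.832 = 0.4396
  (40 − 43.168)²/43.168 = 0.2325
  (14 − 19.027)²/19.027 = 1.3282
  (41 − 35.973)²/35.973 = 0.7025
χ² = 0.1561 + 0.0826 + 0.4396 + 0.2325 + 1.3282 + 0.7025 = 2.94

2.94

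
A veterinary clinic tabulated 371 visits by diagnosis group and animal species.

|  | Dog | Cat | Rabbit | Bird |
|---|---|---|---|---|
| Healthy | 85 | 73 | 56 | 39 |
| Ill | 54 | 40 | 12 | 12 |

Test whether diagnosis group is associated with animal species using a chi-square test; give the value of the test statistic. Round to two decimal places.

Row totals: 253, 118. Column totals: 139, 113, 68, 51. Grand total N = 371.
Expected counts (row total × column total / N):
  Healthy, Dog: 253×139/371 = 94.790
  Healthy, Cat: 253×113/371 = 77.059
  Healthy, Rabbit: 253×68/371 = 46.372
  Healthy, Bird: 253×51/371 = 34.779
  Ill, Dog: 118×139/371 = 44.210
  Ill, Cat: 118×113/371 = 35.941
  Ill, Rabbit: 118×68/371 = 21.628
  Ill, Bird: 118×51/371 = 16.221
Contributions (O − E)²/E:
  (85 − 94.790)²/94.790 = 1.0111
  (73 − 77.059)²/77.059 = 0.2138
  (56 − 46.372)²/46.372 = 1.9990
  (39 − 34.779)²/34.779 = 0.5123
  (54 − 44.210)²/44.210 = 2.1679
  (40 − 35.941)²/35.941 = 0.4584
  (12 − 21.628)²/21.628 = 4.2860
  (12 − 16.221)²/16.221 = 1.0984
χ² = 1.0111 + 0.2138 + 1.9990 + 0.5123 + 2.1679 + 0.4584 + 4.2860 + 1.0984 = 11.75

11.75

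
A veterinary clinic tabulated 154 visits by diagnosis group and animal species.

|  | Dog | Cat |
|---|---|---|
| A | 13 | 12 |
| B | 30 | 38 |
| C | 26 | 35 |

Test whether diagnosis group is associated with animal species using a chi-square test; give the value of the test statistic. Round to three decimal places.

Row totals: 25, 68, 61. Column totals: 69, 85. Grand total N = 154.
Expected counts (row total × column total / N):
  A, Dog: 25×69/154 = 11.2013
  A, Cat: 25×85/154 = 13.7987
  B, Dog: 68×69/154 = 30.4675
  B, Cat: 68×85/154 = 37.5325
  C, Dog: 61×69/154 = 27.3312
  C, Cat: 61×85/154 = 33.6688
Contributions (O − E)²/E:
  (13 − 11.2013)²/11.2013 = 0.2888
  (12 − 13.7987)²/13.7987 = 0.2345
  (30 − 30.4675)²/30.4675 = 0.0072
  (38 − 37.5325)²/37.5325 = 0.0058
  (26 − 27.3312)²/27.3312 = 0.0648
  (35 − 33.6688)²/33.6688 = 0.0526
χ² = 0.2888 + 0.2345 + 0.0072 + 0.0058 + 0.0648 + 0.0526 = 0.654

0.654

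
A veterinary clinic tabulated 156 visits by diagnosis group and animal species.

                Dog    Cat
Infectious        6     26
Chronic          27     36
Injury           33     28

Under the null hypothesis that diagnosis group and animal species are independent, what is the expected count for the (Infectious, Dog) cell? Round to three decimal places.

13.538

Row total (Infectious) = 32; column total (Dog) = 66; grand total N = 156.
Expected count = (row total × column total) / N = 32 × 66 / 156 = 13.538.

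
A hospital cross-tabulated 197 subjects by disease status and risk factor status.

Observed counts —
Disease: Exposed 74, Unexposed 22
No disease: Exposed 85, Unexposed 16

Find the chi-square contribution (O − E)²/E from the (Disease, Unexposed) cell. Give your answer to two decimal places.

Row total (Disease) = 96; column total (Unexposed) = 38; N = 197.
Expected count E = 96 × 38 / 197 = 18.518.
Contribution = (O − E)²/E = (22 − 18.518)² / 18.518 = 0.65.

0.65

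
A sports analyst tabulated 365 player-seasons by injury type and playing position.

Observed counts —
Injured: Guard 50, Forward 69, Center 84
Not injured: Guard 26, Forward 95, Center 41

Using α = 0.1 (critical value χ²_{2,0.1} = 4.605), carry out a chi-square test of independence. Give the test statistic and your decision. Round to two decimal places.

Row totals: 203, 162. Column totals: 76, 164, 125. Grand total N = 365.
Expected counts (row total × column total / N):
  Injured, Guard: 203×76/365 = 42.268
  Injured, Forward: 203×164/365 = 91.211
  Injured, Center: 203×125/365 = 69.521
  Not injured, Guard: 162×76/365 = 33.732
  Not injured, Forward: 162×164/365 = 72.789
  Not injured, Center: 162×125/365 = 55.479
Contributions (O − E)²/E:
  (50 − 42.268)²/42.268 = 1.4144
  (69 − 91.211)²/91.211 = 5.4087
  (84 − 69.521)²/69.521 = 3.0155
  (26 − 33.732)²/33.732 = 1.7723
  (95 − 72.789)²/72.789 = 6.7775
  (41 − 55.479)²/55.479 = 3.7788
χ² = 1.4144 + 5.4087 + 3.0155 + 1.7723 + 6.7775 + 3.7788 = 22.17
df = (2−1)(3−1) = 2. Since 22.17 > 4.605, reject the null hypothesis of independence at α = 0.1.

22.17; reject H₀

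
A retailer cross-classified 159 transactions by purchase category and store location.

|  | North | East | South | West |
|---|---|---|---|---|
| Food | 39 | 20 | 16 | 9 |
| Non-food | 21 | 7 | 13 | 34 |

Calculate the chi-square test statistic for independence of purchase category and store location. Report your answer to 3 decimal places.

Row totals: 84, 75. Column totals: 60, 27, 29, 43. Grand total N = 159.
Expected counts (row total × column total / N):
  Food, North: 84×60/159 = 31.69811
  Food, East: 84×27/159 = 14.26415
  Food, South: 84×29/159 = 15.32075
  Food, West: 84×43/159 = 22.71698
  Non-food, North: 75×60/159 = 28.30189
  Non-food, East: 75×27/159 = 12.73585
  Non-food, South: 75×29/159 = 13.67925
  Non-food, West: 75×43/159 = 20.28302
Contributions (O − E)²/E:
  (39 − 31.69811)²/31.69811 = 1.6820
  (20 − 14.26415)²/14.26415 = 2.3065
  (16 − 15.32075)²/15.32075 = 0.0301
  (9 − 22.71698)²/22.71698 = 8.2826
  (21 − 28.30189)²/28.30189 = 1.8839
  (7 − 12.73585)²/12.73585 = 2.5833
  (13 − 13.67925)²/13.67925 = 0.0337
  (34 − 20.28302)²/20.28302 = 9.2765
χ² = 1.6820 + 2.3065 + 0.0301 + 8.2826 + 1.8839 + 2.5833 + 0.0337 + 9.2765 = 26.079

26.079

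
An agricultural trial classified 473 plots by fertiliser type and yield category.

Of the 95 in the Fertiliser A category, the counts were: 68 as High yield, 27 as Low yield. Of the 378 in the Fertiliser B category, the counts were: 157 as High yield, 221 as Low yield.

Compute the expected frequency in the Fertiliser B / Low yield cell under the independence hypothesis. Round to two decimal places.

198.19

Row total (Fertiliser B) = 378; column total (Low yield) = 248; grand total N = 473.
Expected count = (row total × column total) / N = 378 × 248 / 473 = 198.19.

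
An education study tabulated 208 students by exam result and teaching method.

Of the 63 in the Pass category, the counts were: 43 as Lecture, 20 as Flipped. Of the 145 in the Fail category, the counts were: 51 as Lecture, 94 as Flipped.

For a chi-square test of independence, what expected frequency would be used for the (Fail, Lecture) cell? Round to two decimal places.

Row total (Fail) = 145; column total (Lecture) = 94; grand total N = 208.
Expected count = (row total × column total) / N = 145 × 94 / 208 = 65.53.

65.53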